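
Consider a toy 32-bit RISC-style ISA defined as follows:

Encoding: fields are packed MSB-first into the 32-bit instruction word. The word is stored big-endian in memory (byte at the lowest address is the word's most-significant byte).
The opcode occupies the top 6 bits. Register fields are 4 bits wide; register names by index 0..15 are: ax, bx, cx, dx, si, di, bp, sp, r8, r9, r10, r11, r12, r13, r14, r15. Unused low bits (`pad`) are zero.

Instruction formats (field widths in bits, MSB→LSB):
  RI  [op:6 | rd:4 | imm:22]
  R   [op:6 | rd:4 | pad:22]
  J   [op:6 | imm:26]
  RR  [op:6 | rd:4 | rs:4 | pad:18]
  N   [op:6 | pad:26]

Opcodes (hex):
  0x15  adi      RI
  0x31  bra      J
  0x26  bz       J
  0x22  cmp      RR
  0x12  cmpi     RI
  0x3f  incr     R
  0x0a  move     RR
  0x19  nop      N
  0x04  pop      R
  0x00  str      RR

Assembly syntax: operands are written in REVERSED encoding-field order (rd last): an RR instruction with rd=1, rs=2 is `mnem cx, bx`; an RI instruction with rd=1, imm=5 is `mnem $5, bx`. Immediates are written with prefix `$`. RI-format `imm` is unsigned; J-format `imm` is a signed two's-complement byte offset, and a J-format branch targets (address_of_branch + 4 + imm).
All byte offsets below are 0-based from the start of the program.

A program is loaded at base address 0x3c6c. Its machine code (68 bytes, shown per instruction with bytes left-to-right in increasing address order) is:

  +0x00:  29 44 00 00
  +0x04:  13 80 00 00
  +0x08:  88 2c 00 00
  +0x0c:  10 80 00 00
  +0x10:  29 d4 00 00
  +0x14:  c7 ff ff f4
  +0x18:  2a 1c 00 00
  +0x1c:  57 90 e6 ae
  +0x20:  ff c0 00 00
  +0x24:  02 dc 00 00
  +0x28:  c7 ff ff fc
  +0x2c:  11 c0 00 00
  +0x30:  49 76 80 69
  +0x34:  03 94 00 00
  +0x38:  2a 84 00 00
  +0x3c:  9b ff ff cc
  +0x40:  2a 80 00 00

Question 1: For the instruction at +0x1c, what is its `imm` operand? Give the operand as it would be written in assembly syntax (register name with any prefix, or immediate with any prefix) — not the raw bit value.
$1107630

off 0x1c: read 57 90 e6 ae as big → 0x5790e6ae
  opcode bits[31:26]=0x15: adi/RI
  rd: (w>>22)&0xf=0xe → r14
  imm: (w>>0)&0x3fffff=0x10e6ae → $1107630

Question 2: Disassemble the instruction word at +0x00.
+0x00: 29 44 00 00 ⇒ word 0x29440000 (big)
  opcode bits[31:26]=0xa: move/RR
  [25:22] rd=5 = di
  [21:18] rs=1 = bx

move bx, di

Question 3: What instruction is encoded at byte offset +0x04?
off 0x04: read 13 80 00 00 as big → 0x13800000
  op=0x13800000>>26=0x4 ⇒ pop (R)
  [25:22] rd=14 = r14

pop r14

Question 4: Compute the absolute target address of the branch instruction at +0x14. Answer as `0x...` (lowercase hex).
off 0x14: read c7 ff ff f4 as big → 0xc7fffff4
  op=0xc7fffff4>>26=0x31 ⇒ bra (J)
  imm: (w>>0)&0x3ffffff=0x3fffff4 (s26→-12) → $-12
  target = base 0x3c6c + off 0x14 + 4 + imm -12 = 0x3c78

0x3c78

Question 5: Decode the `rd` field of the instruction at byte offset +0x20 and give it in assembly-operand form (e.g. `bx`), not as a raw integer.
+0x20: ff c0 00 00 ⇒ word 0xffc00000 (big)
  opcode bits[31:26]=0x3f: incr/R
  rd@[25:22]=0xf ⇒ r15

r15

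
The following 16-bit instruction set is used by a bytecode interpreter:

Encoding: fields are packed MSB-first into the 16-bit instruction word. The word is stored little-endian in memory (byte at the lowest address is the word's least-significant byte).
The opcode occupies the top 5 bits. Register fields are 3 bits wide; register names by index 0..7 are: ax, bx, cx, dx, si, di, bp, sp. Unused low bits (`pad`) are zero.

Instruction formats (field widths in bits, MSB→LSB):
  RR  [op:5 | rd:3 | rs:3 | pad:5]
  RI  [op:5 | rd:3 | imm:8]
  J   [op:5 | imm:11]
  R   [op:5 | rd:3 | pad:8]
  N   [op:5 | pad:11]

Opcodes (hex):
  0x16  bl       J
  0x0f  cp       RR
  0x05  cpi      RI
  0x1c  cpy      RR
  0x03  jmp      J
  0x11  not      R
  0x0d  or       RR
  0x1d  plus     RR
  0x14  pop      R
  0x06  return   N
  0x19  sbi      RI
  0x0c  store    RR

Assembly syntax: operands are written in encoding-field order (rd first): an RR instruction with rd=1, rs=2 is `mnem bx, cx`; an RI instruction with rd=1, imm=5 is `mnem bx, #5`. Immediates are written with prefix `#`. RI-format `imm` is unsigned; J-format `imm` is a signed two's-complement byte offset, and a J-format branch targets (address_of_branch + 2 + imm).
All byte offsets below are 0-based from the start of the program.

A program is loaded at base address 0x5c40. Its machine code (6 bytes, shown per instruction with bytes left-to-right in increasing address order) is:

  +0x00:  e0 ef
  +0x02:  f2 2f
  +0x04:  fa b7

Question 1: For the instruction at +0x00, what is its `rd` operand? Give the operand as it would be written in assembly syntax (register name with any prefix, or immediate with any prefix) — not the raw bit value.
@+00  little-endian(e0 ef) = 0xefe0
  op=0xefe0>>11=0x1d ⇒ plus (RR)
  rd: (w>>8)&0x7=0x7 → sp
  rs: (w>>5)&0x7=0x7 → sp

sp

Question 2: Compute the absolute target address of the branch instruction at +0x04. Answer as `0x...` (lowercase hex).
off 0x04: read fa b7 as little → 0xb7fa
  opcode bits[15:11]=0x16: bl/J
  imm@[10:0]=0x7fa (s11→-6) ⇒ #-6
  target = base 0x5c40 + off 0x04 + 2 + imm -6 = 0x5c40

0x5c40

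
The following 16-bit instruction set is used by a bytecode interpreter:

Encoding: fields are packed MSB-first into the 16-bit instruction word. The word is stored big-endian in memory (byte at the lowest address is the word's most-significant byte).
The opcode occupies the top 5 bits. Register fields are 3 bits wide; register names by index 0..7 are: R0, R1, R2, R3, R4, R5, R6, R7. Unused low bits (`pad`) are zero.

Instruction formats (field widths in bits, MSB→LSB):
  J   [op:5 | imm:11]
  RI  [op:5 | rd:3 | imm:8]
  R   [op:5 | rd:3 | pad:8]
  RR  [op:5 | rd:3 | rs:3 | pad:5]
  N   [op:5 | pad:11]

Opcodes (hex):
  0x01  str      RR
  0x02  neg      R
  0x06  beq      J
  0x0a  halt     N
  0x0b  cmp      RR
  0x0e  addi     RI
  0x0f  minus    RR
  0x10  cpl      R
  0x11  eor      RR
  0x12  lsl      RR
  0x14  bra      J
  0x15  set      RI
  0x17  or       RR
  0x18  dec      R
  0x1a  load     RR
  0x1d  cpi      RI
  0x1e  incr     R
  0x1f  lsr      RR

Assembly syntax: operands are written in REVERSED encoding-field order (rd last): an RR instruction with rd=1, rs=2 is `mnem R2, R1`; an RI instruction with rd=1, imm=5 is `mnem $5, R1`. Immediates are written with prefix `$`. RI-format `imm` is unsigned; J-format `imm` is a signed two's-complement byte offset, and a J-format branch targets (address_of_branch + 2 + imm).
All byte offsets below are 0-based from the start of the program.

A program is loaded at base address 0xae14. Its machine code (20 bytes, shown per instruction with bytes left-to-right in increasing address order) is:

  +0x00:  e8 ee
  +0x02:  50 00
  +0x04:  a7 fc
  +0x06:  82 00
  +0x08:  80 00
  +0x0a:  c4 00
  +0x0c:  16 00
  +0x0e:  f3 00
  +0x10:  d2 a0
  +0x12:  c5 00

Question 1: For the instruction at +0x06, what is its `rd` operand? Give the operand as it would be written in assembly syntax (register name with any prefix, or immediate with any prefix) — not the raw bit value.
off 0x06: read 82 00 as big → 0x8200
  opcode bits[15:11]=0x10: cpl/R
  rd@[10:8]=0x2 ⇒ R2

R2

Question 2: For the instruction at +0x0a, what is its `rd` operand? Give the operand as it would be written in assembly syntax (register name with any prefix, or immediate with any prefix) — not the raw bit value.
[0a] c4 00 → 0xc400
  top 5b → 0x18 → dec [R]
  [10:8] rd=4 = R4

R4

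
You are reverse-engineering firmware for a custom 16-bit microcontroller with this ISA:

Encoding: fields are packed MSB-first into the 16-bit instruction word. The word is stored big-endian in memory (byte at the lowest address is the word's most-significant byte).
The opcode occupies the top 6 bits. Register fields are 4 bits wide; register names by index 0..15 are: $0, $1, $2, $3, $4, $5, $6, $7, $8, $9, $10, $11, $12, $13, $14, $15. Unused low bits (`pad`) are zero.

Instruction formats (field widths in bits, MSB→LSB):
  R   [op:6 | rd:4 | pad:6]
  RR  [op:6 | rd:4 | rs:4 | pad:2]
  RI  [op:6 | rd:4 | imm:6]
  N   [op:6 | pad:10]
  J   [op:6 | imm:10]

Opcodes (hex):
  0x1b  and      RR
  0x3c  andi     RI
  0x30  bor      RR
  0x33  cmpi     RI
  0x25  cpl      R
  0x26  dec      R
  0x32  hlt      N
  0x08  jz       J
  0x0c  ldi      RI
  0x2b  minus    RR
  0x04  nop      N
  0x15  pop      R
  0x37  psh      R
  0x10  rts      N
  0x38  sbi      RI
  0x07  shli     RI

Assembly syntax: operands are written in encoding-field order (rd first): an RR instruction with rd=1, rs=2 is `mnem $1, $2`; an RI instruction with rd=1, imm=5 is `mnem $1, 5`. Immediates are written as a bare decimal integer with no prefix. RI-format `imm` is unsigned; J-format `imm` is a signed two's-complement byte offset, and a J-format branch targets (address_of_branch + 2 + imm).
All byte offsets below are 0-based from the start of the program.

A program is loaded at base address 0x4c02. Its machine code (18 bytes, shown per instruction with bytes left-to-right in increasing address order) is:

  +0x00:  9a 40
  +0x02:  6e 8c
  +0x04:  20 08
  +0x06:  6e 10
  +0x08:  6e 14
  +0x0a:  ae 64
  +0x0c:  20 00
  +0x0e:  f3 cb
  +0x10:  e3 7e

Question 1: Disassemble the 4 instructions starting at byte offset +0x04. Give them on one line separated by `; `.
@+04  big-endian(20 08) = 0x2008
  top 6b → 0x8 → jz [J]
  imm: (w>>0)&0x3ff=0x8 → 8
@+06  big-endian(6e 10) = 0x6e10
  top 6b → 0x1b → and [RR]
  rd: (w>>6)&0xf=0x8 → $8
  rs: (w>>2)&0xf=0x4 → $4
@+08  big-endian(6e 14) = 0x6e14
  top 6b → 0x1b → and [RR]
  rd: (w>>6)&0xf=0x8 → $8
  rs: (w>>2)&0xf=0x5 → $5
@+0a  big-endian(ae 64) = 0xae64
  top 6b → 0x2b → minus [RR]
  rd: (w>>6)&0xf=0x9 → $9
  rs: (w>>2)&0xf=0x9 → $9

jz 8; and $8, $4; and $8, $5; minus $9, $9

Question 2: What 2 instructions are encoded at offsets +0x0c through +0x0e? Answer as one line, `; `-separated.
off 0x0c: read 20 00 as big → 0x2000
  top 6b → 0x8 → jz [J]
  imm: (w>>0)&0x3ff=0x0 → 0
off 0x0e: read f3 cb as big → 0xf3cb
  top 6b → 0x3c → andi [RI]
  rd: (w>>6)&0xf=0xf → $15
  imm: (w>>0)&0x3f=0xb → 11

jz 0; andi $15, 11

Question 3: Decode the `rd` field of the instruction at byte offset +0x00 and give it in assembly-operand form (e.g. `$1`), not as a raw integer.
$9

+0x00: 9a 40 ⇒ word 0x9a40 (big)
  opcode bits[15:10]=0x26: dec/R
  rd@[9:6]=0x9 ⇒ $9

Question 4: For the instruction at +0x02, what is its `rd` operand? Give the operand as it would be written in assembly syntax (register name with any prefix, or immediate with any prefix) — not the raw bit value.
+0x02: 6e 8c ⇒ word 0x6e8c (big)
  top 6b → 0x1b → and [RR]
  rd@[9:6]=0xa ⇒ $10
  rs@[5:2]=0x3 ⇒ $3

$10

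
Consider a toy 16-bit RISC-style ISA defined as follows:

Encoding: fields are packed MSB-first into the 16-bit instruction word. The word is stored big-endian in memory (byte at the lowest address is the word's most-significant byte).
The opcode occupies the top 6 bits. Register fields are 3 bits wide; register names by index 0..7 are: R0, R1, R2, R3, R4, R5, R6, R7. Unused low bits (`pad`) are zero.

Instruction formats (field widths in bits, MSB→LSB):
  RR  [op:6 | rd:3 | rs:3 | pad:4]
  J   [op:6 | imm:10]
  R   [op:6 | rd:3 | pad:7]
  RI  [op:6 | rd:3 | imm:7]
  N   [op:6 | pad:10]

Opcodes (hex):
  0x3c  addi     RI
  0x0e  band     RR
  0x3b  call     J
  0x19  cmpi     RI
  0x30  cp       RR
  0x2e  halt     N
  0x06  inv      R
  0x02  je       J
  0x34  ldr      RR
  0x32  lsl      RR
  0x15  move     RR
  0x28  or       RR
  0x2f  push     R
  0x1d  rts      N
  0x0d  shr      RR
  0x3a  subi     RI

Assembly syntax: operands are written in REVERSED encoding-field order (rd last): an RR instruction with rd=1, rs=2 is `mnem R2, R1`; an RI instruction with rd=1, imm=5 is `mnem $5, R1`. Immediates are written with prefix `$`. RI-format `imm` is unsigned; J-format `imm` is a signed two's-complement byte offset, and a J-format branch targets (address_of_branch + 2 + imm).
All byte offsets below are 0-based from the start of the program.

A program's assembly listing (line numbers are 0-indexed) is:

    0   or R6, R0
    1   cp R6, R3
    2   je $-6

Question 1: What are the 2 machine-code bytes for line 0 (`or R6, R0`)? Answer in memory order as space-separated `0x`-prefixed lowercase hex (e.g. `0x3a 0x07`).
line 0 (or): pack op=0x28:6|rd=0:3|rs=6:3|pad=0:4 = 0xa060; big→ a0 60

0xa0 0x60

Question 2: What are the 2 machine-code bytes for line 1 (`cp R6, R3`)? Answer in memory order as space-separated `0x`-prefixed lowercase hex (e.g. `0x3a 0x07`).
0xc1 0xe0

1. cp fields op=0x30:6|rd=3:3|rs=6:3|pad=0:4 → word c1e0h → c1 e0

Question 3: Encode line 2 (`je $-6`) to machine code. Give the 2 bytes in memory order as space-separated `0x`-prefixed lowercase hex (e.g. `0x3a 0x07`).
2. je fields op=0x2:6|imm=-6:10 → word 0bfah → 0b fa

0x0b 0xfa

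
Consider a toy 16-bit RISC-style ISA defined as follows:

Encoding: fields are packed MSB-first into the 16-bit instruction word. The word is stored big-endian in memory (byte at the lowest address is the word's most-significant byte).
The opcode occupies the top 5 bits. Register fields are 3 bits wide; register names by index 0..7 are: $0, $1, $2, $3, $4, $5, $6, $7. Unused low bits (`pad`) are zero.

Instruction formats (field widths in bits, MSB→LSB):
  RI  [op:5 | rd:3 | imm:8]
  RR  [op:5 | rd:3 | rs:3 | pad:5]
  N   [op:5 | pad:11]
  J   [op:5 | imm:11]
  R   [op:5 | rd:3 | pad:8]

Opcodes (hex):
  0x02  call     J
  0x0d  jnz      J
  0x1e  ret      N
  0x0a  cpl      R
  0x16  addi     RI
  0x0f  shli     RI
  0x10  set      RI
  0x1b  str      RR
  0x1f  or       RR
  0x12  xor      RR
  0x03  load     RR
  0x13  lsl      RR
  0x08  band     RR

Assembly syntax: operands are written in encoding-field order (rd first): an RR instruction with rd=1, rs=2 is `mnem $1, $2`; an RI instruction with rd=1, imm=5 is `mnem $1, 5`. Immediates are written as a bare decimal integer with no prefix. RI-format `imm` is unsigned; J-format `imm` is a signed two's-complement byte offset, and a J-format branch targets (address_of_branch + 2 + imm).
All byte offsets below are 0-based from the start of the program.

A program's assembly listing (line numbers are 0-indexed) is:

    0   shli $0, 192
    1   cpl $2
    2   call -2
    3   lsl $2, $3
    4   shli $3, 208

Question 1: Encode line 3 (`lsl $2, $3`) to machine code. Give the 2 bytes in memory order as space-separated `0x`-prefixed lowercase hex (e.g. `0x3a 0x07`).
0x9a 0x60

L3: lsl op=0x13:5|rd=2:3|rs=3:3|pad=0:5 ⇒ 0x9a60 ⇒ big 9a 60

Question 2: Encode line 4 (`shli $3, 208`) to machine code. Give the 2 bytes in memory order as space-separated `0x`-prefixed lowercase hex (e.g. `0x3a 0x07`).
0x7b 0xd0

L4: shli op=0xf:5|rd=3:3|imm=208:8 ⇒ 0x7bd0 ⇒ big 7b d0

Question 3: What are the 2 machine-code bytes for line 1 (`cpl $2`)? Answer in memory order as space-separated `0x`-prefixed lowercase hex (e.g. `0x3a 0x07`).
L1: cpl op=0xa:5|rd=2:3|pad=0:8 ⇒ 0x5200 ⇒ big 52 00

0x52 0x00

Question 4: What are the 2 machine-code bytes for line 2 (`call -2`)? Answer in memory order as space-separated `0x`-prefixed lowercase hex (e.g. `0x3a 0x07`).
0x17 0xfe

2. call fields op=0x2:5|imm=-2:11 → word 17feh → 17 fe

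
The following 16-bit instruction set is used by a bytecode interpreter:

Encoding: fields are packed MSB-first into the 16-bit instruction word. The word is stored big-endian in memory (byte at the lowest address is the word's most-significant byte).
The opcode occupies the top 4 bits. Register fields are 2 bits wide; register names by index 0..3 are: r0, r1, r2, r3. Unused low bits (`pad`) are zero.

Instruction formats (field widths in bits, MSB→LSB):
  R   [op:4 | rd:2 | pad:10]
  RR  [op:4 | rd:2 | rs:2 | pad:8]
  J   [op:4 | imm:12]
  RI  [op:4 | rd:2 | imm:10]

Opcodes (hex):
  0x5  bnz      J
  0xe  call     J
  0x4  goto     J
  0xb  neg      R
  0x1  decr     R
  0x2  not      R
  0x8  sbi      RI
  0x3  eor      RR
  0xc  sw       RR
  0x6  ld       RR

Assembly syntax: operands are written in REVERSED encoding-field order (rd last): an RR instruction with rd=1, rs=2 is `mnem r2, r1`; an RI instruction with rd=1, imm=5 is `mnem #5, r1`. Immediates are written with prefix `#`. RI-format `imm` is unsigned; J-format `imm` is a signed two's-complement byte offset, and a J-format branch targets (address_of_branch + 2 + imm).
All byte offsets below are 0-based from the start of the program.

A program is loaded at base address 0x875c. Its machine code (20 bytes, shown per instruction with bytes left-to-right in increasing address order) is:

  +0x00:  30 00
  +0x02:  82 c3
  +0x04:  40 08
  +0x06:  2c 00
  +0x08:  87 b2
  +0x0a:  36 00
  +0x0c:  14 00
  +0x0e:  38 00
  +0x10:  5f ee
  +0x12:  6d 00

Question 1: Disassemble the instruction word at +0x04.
@+04  big-endian(40 08) = 0x4008
  op=0x4008>>12=0x4 ⇒ goto (J)
  imm: (w>>0)&0xfff=0x8 → #8

goto #8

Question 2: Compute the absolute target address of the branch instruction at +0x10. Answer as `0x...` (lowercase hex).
0x875c

+0x10: 5f ee ⇒ word 0x5fee (big)
  top 4b → 0x5 → bnz [J]
  [11:0] imm=4078 (s12→-18) = #-18
  target = base 0x875c + off 0x10 + 2 + imm -18 = 0x875c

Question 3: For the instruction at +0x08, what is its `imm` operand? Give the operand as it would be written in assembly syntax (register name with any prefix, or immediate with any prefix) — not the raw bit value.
#946

off 0x08: read 87 b2 as big → 0x87b2
  op=0x87b2>>12=0x8 ⇒ sbi (RI)
  rd@[11:10]=0x1 ⇒ r1
  imm@[9:0]=0x3b2 ⇒ #946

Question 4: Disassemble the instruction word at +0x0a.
eor r2, r1

@+0a  big-endian(36 00) = 0x3600
  top 4b → 0x3 → eor [RR]
  [11:10] rd=1 = r1
  [9:8] rs=2 = r2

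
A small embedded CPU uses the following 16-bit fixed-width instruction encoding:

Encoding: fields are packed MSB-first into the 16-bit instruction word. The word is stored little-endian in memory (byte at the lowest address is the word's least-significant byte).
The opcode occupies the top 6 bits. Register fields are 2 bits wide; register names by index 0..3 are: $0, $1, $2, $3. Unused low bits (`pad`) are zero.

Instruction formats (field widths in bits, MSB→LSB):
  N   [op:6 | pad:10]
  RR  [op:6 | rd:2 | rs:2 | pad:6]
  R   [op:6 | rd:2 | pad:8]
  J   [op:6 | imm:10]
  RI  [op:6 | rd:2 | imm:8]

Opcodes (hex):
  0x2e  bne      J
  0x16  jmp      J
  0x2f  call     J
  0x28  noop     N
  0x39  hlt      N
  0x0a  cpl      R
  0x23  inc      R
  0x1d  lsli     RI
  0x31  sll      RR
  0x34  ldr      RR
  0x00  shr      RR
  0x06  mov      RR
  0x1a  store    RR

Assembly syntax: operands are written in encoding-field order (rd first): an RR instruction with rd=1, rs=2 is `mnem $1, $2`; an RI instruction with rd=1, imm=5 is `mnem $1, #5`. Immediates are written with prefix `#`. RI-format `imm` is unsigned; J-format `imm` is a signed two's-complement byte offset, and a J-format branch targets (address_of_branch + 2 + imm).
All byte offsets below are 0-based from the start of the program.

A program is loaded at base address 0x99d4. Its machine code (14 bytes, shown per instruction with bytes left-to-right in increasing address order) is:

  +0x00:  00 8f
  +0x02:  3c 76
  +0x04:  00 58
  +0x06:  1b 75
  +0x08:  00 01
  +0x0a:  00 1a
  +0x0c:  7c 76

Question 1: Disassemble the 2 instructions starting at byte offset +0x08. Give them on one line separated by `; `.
shr $1, $0; mov $2, $0

[08] 00 01 → 0x0100
  top 6b → 0x0 → shr [RR]
  rd@[9:8]=0x1 ⇒ $1
  rs@[7:6]=0x0 ⇒ $0
[0a] 00 1a → 0x1a00
  top 6b → 0x6 → mov [RR]
  rd@[9:8]=0x2 ⇒ $2
  rs@[7:6]=0x0 ⇒ $0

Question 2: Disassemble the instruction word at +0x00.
[00] 00 8f → 0x8f00
  op=0x8f00>>10=0x23 ⇒ inc (R)
  [9:8] rd=3 = $3

inc $3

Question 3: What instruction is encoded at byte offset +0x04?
+0x04: 00 58 ⇒ word 0x5800 (little)
  top 6b → 0x16 → jmp [J]
  [9:0] imm=0 = #0

jmp #0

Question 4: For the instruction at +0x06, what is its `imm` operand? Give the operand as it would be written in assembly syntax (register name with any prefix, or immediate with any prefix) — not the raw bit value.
off 0x06: read 1b 75 as little → 0x751b
  opcode bits[15:10]=0x1d: lsli/RI
  [9:8] rd=1 = $1
  [7:0] imm=27 = #27

#27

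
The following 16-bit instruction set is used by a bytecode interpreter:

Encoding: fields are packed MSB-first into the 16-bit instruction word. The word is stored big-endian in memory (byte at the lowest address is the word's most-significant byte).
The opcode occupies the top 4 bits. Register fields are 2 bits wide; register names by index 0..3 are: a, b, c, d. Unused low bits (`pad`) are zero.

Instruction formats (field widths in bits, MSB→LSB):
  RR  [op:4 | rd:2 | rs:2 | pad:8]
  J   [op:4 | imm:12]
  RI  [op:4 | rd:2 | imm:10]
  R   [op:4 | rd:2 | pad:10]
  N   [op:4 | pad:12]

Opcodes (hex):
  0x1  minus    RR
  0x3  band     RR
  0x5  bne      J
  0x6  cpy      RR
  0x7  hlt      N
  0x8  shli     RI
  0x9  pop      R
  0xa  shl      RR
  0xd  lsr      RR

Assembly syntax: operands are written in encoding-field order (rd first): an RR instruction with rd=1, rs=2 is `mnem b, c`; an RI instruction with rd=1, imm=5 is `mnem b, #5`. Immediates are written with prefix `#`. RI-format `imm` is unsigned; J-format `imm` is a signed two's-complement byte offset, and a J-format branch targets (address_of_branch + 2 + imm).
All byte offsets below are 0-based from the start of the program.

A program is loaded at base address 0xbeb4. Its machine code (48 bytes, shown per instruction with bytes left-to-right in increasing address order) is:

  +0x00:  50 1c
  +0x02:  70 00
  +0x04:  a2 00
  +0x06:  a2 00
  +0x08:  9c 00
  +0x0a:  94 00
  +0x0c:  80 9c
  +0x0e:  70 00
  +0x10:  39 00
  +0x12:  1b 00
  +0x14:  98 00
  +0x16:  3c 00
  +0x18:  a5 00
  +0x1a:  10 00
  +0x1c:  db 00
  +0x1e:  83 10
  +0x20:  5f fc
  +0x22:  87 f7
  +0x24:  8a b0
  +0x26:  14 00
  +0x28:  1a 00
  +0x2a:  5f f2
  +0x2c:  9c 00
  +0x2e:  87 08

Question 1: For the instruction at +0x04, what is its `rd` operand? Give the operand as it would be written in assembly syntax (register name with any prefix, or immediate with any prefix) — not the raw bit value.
@+04  big-endian(a2 00) = 0xa200
  op=0xa200>>12=0xa ⇒ shl (RR)
  rd: (w>>10)&0x3=0x0 → a
  rs: (w>>8)&0x3=0x2 → c

a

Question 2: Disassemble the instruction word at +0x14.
pop c

off 0x14: read 98 00 as big → 0x9800
  op=0x9800>>12=0x9 ⇒ pop (R)
  rd: (w>>10)&0x3=0x2 → c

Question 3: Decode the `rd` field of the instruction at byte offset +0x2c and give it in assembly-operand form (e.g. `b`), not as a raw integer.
d

[2c] 9c 00 → 0x9c00
  op=0x9c00>>12=0x9 ⇒ pop (R)
  rd: (w>>10)&0x3=0x3 → d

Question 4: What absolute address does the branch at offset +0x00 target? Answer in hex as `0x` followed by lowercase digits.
@+00  big-endian(50 1c) = 0x501c
  top 4b → 0x5 → bne [J]
  [11:0] imm=28 = #28
  target = base 0xbeb4 + off 0x00 + 2 + imm 28 = 0xbed2

0xbed2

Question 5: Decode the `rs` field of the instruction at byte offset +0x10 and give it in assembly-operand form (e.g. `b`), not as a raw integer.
b

@+10  big-endian(39 00) = 0x3900
  top 4b → 0x3 → band [RR]
  rd@[11:10]=0x2 ⇒ c
  rs@[9:8]=0x1 ⇒ b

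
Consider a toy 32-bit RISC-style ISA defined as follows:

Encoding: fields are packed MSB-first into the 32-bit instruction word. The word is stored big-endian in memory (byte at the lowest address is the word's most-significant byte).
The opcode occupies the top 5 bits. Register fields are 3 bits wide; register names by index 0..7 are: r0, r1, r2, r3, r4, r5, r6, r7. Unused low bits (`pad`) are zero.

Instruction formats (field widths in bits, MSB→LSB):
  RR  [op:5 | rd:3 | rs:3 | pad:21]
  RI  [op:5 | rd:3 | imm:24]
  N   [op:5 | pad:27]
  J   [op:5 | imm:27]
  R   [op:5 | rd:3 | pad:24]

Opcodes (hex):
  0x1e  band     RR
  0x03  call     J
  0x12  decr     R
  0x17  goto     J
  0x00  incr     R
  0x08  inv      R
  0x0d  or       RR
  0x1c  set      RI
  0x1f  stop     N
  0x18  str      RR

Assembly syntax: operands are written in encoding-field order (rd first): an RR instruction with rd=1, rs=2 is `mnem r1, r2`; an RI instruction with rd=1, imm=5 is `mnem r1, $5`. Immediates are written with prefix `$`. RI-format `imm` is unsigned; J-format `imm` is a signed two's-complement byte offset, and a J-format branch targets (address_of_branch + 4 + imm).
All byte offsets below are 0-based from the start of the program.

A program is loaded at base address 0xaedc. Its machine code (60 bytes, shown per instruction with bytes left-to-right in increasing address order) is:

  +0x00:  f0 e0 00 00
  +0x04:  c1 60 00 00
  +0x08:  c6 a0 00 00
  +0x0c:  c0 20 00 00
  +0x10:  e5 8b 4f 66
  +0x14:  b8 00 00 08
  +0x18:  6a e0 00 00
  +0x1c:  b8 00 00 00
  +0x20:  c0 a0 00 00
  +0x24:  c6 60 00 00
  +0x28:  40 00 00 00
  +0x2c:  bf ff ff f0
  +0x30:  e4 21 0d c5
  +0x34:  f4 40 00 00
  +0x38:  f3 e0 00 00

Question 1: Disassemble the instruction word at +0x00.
@+00  big-endian(f0 e0 00 00) = 0xf0e00000
  opcode bits[31:27]=0x1e: band/RR
  rd: (w>>24)&0x7=0x0 → r0
  rs: (w>>21)&0x7=0x7 → r7

band r0, r7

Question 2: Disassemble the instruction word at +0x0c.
[0c] c0 20 00 00 → 0xc0200000
  top 5b → 0x18 → str [RR]
  rd@[26:24]=0x0 ⇒ r0
  rs@[23:21]=0x1 ⇒ r1

str r0, r1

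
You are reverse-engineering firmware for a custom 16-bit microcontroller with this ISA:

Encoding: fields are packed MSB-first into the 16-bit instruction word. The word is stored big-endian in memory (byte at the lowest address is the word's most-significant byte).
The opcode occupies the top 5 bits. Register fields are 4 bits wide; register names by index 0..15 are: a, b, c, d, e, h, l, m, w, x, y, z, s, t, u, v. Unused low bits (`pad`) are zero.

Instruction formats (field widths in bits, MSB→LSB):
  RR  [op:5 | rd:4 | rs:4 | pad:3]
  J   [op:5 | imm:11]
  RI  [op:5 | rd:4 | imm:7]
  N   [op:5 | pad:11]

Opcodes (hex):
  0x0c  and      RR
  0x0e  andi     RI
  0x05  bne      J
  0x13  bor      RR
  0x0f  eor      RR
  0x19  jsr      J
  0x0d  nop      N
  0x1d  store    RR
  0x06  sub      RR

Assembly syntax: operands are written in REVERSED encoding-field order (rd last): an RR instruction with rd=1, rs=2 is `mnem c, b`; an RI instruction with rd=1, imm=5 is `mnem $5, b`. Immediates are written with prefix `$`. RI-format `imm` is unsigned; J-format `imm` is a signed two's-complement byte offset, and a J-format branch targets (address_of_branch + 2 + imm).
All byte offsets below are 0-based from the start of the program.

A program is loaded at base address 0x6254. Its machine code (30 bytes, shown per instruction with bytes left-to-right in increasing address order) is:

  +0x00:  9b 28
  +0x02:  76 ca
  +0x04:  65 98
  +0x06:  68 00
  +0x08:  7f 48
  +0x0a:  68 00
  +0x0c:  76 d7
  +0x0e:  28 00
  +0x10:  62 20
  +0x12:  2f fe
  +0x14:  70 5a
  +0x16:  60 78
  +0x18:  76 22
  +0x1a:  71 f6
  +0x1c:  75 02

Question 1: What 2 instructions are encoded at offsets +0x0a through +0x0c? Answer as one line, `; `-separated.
nop; andi $87, t

+0x0a: 68 00 ⇒ word 0x6800 (big)
  top 5b → 0xd → nop [N]
+0x0c: 76 d7 ⇒ word 0x76d7 (big)
  top 5b → 0xe → andi [RI]
  rd@[10:7]=0xd ⇒ t
  imm@[6:0]=0x57 ⇒ $87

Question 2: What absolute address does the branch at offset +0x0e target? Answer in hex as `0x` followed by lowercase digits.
0x6264

off 0x0e: read 28 00 as big → 0x2800
  top 5b → 0x5 → bne [J]
  [10:0] imm=0 = $0
  target = base 0x6254 + off 0x0e + 2 + imm 0 = 0x6264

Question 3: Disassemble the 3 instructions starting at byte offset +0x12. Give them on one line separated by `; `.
bne $-2; andi $90, a; and v, a

@+12  big-endian(2f fe) = 0x2ffe
  top 5b → 0x5 → bne [J]
  imm@[10:0]=0x7fe (s11→-2) ⇒ $-2
@+14  big-endian(70 5a) = 0x705a
  top 5b → 0xe → andi [RI]
  rd@[10:7]=0x0 ⇒ a
  imm@[6:0]=0x5a ⇒ $90
@+16  big-endian(60 78) = 0x6078
  top 5b → 0xc → and [RR]
  rd@[10:7]=0x0 ⇒ a
  rs@[6:3]=0xf ⇒ v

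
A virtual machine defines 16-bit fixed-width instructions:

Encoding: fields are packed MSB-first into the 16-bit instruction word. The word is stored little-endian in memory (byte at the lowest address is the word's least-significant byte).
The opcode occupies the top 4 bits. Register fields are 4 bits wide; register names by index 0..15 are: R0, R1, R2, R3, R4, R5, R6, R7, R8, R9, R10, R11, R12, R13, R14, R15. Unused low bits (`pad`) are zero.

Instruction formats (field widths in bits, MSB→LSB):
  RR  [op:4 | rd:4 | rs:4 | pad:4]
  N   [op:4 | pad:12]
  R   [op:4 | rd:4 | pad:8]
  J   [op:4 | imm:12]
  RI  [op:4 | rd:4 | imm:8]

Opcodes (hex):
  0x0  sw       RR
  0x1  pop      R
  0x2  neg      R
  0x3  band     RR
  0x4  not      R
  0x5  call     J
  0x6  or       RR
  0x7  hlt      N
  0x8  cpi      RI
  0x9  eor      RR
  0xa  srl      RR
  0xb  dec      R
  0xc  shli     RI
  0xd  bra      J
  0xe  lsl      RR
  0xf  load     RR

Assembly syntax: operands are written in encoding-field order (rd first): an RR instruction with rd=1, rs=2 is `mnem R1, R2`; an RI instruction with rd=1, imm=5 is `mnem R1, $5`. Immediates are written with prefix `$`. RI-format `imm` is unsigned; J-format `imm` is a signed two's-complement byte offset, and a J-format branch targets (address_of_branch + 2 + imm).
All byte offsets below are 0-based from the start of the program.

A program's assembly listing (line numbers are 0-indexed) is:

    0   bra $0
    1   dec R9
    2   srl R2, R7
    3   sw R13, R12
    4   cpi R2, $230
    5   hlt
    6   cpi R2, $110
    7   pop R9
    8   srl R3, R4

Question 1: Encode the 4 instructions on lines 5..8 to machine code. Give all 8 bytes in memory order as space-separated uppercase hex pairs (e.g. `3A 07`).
00 70 6E 82 00 19 40 A3

L5: hlt op=0x7:4|pad=0:12 ⇒ 0x7000 ⇒ little 00 70
L6: cpi op=0x8:4|rd=2:4|imm=110:8 ⇒ 0x826e ⇒ little 6e 82
L7: pop op=0x1:4|rd=9:4|pad=0:8 ⇒ 0x1900 ⇒ little 00 19
L8: srl op=0xa:4|rd=3:4|rs=4:4|pad=0:4 ⇒ 0xa340 ⇒ little 40 a3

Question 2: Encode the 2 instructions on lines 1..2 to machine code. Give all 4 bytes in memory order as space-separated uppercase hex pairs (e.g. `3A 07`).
line 1 (dec): pack op=0xb:4|rd=9:4|pad=0:8 = 0xb900; little→ 00 b9
line 2 (srl): pack op=0xa:4|rd=2:4|rs=7:4|pad=0:4 = 0xa270; little→ 70 a2

00 B9 70 A2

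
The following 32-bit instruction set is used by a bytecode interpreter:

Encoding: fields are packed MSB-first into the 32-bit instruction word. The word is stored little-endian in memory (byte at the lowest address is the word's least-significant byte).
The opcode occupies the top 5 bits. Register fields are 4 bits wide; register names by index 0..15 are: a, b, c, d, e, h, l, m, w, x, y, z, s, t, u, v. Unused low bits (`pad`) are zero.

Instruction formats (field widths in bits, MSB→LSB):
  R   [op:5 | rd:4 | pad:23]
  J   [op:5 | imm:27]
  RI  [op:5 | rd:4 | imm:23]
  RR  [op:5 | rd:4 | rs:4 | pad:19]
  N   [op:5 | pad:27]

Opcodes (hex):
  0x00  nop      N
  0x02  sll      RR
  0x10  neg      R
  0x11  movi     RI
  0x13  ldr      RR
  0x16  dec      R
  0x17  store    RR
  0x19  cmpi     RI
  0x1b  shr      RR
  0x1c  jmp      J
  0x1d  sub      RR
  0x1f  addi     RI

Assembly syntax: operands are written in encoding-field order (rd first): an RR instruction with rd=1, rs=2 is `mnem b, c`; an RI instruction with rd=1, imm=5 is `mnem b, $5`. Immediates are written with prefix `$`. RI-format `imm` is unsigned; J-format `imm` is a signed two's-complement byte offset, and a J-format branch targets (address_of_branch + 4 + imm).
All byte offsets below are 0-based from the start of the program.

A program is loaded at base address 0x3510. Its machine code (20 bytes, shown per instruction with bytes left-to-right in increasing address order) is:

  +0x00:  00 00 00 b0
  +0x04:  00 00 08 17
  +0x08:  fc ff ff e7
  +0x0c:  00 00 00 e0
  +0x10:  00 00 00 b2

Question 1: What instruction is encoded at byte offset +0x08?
jmp $-4

[08] fc ff ff e7 → 0xe7fffffc
  top 5b → 0x1c → jmp [J]
  imm: (w>>0)&0x7ffffff=0x7fffffc (s27→-4) → $-4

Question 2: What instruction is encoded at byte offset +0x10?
dec e

@+10  little-endian(00 00 00 b2) = 0xb2000000
  op=0xb2000000>>27=0x16 ⇒ dec (R)
  rd@[26:23]=0x4 ⇒ e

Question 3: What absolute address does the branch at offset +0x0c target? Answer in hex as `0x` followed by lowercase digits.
[0c] 00 00 00 e0 → 0xe0000000
  op=0xe0000000>>27=0x1c ⇒ jmp (J)
  [26:0] imm=0 = $0
  target = base 0x3510 + off 0x0c + 4 + imm 0 = 0x3520

0x3520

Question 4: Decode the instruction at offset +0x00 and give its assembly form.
@+00  little-endian(00 00 00 b0) = 0xb0000000
  opcode bits[31:27]=0x16: dec/R
  rd@[26:23]=0x0 ⇒ a

dec a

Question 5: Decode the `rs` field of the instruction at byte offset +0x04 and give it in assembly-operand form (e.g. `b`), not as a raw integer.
b

off 0x04: read 00 00 08 17 as little → 0x17080000
  op=0x17080000>>27=0x2 ⇒ sll (RR)
  rd: (w>>23)&0xf=0xe → u
  rs: (w>>19)&0xf=0x1 → b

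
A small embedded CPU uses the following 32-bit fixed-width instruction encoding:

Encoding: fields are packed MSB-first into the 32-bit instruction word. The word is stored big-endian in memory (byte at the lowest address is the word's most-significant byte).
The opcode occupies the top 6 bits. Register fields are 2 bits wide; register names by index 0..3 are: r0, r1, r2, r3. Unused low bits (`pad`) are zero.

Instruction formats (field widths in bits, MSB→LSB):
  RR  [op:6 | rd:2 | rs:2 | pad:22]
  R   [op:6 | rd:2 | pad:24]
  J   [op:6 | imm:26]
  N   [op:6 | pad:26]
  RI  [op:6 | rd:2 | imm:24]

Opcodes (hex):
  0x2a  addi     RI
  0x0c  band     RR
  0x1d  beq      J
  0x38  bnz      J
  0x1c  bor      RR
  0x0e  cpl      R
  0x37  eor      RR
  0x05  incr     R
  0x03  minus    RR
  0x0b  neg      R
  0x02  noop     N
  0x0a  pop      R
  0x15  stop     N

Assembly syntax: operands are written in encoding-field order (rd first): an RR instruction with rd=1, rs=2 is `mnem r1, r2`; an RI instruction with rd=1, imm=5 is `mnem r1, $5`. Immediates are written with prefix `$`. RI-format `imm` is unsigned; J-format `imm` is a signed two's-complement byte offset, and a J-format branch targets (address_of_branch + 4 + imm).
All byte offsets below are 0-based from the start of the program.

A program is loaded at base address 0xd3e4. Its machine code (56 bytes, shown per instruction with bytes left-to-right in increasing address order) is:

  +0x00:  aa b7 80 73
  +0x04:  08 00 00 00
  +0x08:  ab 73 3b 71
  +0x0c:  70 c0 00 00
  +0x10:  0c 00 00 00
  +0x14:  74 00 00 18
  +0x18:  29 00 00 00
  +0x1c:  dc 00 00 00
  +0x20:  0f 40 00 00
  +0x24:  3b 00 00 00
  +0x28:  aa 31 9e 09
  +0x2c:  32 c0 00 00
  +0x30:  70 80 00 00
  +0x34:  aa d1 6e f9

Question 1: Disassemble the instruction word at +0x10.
@+10  big-endian(0c 00 00 00) = 0x0c000000
  op=0x0c000000>>26=0x3 ⇒ minus (RR)
  rd: (w>>24)&0x3=0x0 → r0
  rs: (w>>22)&0x3=0x0 → r0

minus r0, r0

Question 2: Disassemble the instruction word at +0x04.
+0x04: 08 00 00 00 ⇒ word 0x08000000 (big)
  opcode bits[31:26]=0x2: noop/N

noop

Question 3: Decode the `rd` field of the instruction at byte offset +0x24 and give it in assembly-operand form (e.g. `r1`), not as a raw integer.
off 0x24: read 3b 00 00 00 as big → 0x3b000000
  top 6b → 0xe → cpl [R]
  rd@[25:24]=0x3 ⇒ r3

r3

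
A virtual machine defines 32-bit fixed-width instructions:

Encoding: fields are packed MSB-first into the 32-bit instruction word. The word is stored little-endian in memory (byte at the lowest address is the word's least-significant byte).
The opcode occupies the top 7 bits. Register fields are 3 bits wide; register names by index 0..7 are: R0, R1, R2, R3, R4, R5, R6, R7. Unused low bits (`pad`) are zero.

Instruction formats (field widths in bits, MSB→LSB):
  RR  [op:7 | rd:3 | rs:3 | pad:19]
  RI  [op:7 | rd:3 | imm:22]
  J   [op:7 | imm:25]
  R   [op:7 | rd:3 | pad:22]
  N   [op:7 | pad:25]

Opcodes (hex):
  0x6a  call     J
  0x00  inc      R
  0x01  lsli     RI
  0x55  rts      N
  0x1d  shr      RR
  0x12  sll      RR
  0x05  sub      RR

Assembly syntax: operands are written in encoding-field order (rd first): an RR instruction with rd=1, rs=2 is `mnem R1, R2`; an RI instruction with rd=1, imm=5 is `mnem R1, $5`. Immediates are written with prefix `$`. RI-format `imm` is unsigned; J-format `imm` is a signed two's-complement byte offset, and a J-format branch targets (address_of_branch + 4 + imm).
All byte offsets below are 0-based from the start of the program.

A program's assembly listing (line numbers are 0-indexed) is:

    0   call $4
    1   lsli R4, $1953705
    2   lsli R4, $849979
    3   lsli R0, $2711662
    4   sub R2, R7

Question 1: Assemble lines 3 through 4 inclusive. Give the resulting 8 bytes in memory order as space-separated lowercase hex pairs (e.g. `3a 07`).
line 3 (lsli): pack op=0x1:7|rd=0:3|imm=2711662:22 = 0x0229606e; little→ 6e 60 29 02
line 4 (sub): pack op=0x5:7|rd=2:3|rs=7:3|pad=0:19 = 0x0ab80000; little→ 00 00 b8 0a

6e 60 29 02 00 00 b8 0a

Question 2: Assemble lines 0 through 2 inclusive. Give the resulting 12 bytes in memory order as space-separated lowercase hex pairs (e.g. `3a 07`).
04 00 00 d4 a9 cf 1d 03 3b f8 0c 03

L0: call op=0x6a:7|imm=4:25 ⇒ 0xd4000004 ⇒ little 04 00 00 d4
L1: lsli op=0x1:7|rd=4:3|imm=1953705:22 ⇒ 0x031dcfa9 ⇒ little a9 cf 1d 03
L2: lsli op=0x1:7|rd=4:3|imm=849979:22 ⇒ 0x030cf83b ⇒ little 3b f8 0c 03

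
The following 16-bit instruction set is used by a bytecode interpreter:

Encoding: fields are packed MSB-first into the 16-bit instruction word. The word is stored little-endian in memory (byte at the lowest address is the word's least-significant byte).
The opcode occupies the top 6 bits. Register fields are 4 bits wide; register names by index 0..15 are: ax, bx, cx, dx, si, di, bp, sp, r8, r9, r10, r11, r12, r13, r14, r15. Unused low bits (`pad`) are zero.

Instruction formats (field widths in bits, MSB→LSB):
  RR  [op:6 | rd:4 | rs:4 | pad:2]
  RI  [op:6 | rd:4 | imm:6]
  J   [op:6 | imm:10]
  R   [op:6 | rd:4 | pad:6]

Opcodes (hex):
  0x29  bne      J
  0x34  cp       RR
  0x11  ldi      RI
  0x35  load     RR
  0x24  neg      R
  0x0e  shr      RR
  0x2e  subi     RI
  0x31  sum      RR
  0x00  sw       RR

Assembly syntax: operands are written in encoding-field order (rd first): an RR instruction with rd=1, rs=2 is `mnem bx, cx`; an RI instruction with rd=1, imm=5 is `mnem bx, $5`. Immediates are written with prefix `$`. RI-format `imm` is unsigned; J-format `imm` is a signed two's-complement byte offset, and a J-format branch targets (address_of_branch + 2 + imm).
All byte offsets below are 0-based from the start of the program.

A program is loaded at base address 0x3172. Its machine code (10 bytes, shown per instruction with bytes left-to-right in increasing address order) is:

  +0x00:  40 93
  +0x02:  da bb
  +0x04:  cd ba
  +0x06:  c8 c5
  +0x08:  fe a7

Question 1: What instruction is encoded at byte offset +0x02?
off 0x02: read da bb as little → 0xbbda
  op=0xbbda>>10=0x2e ⇒ subi (RI)
  rd: (w>>6)&0xf=0xf → r15
  imm: (w>>0)&0x3f=0x1a → $26

subi r15, $26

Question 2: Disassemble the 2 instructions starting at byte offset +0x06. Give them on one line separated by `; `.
@+06  little-endian(c8 c5) = 0xc5c8
  top 6b → 0x31 → sum [RR]
  rd: (w>>6)&0xf=0x7 → sp
  rs: (w>>2)&0xf=0x2 → cx
@+08  little-endian(fe a7) = 0xa7fe
  top 6b → 0x29 → bne [J]
  imm: (w>>0)&0x3ff=0x3fe (s10→-2) → $-2

sum sp, cx; bne $-2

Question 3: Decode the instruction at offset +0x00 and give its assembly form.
neg r13

off 0x00: read 40 93 as little → 0x9340
  opcode bits[15:10]=0x24: neg/R
  [9:6] rd=13 = r13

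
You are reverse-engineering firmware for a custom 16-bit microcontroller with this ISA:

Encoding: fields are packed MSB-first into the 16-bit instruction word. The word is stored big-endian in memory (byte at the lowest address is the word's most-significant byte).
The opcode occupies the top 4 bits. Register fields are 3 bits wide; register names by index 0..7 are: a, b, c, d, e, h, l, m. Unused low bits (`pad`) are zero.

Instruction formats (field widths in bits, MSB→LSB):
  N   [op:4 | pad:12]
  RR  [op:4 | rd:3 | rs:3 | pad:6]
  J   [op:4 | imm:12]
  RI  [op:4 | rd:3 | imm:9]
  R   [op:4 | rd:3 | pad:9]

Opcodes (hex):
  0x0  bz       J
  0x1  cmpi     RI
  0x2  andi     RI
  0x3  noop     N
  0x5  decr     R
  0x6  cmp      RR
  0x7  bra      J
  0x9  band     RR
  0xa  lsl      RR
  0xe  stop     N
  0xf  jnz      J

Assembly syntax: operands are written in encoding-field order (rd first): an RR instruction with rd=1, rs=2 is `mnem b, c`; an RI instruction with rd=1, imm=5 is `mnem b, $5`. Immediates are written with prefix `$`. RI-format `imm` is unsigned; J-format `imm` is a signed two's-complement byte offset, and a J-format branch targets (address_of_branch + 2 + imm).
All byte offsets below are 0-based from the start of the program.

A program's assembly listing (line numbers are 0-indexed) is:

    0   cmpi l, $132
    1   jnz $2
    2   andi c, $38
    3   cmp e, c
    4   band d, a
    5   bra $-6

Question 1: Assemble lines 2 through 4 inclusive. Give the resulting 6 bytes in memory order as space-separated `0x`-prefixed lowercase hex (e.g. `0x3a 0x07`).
L2: andi op=0x2:4|rd=2:3|imm=38:9 ⇒ 0x2426 ⇒ big 24 26
L3: cmp op=0x6:4|rd=4:3|rs=2:3|pad=0:6 ⇒ 0x6880 ⇒ big 68 80
L4: band op=0x9:4|rd=3:3|rs=0:3|pad=0:6 ⇒ 0x9600 ⇒ big 96 00

0x24 0x26 0x68 0x80 0x96 0x00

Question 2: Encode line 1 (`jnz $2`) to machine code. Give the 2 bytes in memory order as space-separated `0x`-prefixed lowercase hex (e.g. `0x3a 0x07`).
line 1 (jnz): pack op=0xf:4|imm=2:12 = 0xf002; big→ f0 02

0xf0 0x02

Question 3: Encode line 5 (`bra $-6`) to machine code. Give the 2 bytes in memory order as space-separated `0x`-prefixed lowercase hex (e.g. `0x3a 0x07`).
line 5 (bra): pack op=0x7:4|imm=-6:12 = 0x7ffa; big→ 7f fa

0x7f 0xfa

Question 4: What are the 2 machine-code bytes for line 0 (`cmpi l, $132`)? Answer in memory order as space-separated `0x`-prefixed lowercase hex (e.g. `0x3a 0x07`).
0x1c 0x84

0. cmpi fields op=0x1:4|rd=6:3|imm=132:9 → word 1c84h → 1c 84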